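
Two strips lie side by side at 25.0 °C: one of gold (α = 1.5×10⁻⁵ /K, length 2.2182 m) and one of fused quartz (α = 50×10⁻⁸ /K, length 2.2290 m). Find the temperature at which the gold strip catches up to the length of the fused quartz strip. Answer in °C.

T = 360.8 °C

L₁(1 + α₁ΔT) = L₂(1 + α₂ΔT) ⇒ ΔT = (L₂ − L₁)/(α₁L₁ − α₂L₂)
L₂ − L₁ = 2.2290 − 2.2182 = 1.08×10⁻² m
α₁L₁ − α₂L₂ = 1.5×10⁻⁵×2.2182 − 50×10⁻⁸×2.2290 = 3.21585×10⁻⁵ m/K
ΔT = 1.08×10⁻² / 3.21585×10⁻⁵ = 335.837 K
T = 25.0 + 335.837 = 360.837 °C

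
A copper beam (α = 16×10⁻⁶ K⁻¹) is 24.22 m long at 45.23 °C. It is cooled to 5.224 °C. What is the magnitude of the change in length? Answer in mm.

ΔL = 15.5 mm

|ΔT| = |5.224 − 45.23| = 40.006 K
ΔL = αL₀ΔT = (16×10⁻⁶)(24.22)(40.006) = 1.55×10⁻² m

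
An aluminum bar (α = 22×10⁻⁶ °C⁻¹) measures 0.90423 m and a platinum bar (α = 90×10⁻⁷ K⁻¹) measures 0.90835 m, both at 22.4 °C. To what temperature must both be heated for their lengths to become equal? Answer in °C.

L₁(1 + α₁ΔT) = L₂(1 + α₂ΔT) ⇒ ΔT = (L₂ − L₁)/(α₁L₁ − α₂L₂)
L₂ − L₁ = 0.90835 − 0.90423 = 4.12×10⁻³ m
α₁L₁ − α₂L₂ = 22×10⁻⁶×0.90423 − 90×10⁻⁷×0.90835 = 1.171791×10⁻⁵ m/K
ΔT = 4.12×10⁻³ / 1.171791×10⁻⁵ = 351.599 K
T = 22.4 + 351.599 = 373.999 °C

T = 374.0 °C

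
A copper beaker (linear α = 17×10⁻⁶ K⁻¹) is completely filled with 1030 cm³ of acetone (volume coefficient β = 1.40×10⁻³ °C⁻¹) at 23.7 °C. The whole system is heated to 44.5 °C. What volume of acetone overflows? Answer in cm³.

28.9 cm³

The beaker also expands: β_container ≈ 3α = 5.1×10⁻⁵ /K
Net overflow = V₀(β_liq − 3α_cont)ΔT
β − 3α = 1.40×10⁻³ − 5.1×10⁻⁵ = 1.349×10⁻³ /K; ΔT = 20.8 K
ΔV = 1030 × 1.349×10⁻³ × 20.8 = 28.9 cm³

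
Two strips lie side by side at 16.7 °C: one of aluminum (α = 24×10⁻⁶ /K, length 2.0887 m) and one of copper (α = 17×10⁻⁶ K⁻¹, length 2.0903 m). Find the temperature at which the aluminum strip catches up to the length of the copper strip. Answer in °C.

T = 126.3 °C

L₁(1 + α₁ΔT) = L₂(1 + α₂ΔT) ⇒ ΔT = (L₂ − L₁)/(α₁L₁ − α₂L₂)
L₂ − L₁ = 2.0903 − 2.0887 = 1.60×10⁻³ m
α₁L₁ − α₂L₂ = 24×10⁻⁶×2.0887 − 17×10⁻⁶×2.0903 = 1.45937×10⁻⁵ m/K
ΔT = 1.60×10⁻³ / 1.45937×10⁻⁵ = 109.636 K
T = 16.7 + 109.636 = 126.336 °C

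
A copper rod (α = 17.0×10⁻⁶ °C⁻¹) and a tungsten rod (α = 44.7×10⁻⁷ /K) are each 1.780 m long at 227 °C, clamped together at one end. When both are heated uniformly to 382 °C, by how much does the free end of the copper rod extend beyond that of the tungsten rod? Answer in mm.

ΔT = 155 K
copper: ΔL = 17.0×10⁻⁶ × 1.780 m × 155 = 4.6903×10⁻³ m = 4.6903 mm
tungsten: ΔL = 44.7×10⁻⁷ × 1.780 m × 155 = 1.2333×10⁻³ m = 1.2333 mm
difference = 4.6903 − 1.2333 = 3.4570 mm

3.46 mm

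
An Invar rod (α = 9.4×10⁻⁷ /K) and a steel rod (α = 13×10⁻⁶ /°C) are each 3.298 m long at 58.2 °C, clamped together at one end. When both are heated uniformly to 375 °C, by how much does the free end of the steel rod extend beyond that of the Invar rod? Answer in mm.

12.6 mm

ΔT = 316.8 K
Invar: ΔL = 9.4×10⁻⁷ × 3.298 m × 316.8 = 9.8212×10⁻⁴ m = 0.98212 mm
steel: ΔL = 13×10⁻⁶ × 3.298 m × 316.8 = 1.3582×10⁻² m = 13.582 mm
difference = 13.582 − 0.98212 = 12.59988 mm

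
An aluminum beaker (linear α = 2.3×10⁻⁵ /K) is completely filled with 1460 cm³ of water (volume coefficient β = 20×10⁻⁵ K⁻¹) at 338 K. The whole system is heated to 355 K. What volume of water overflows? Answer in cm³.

The beaker also expands: β_container ≈ 3α = 6.9×10⁻⁵ /K
Net overflow = V₀(β_liq − 3α_cont)ΔT
β − 3α = 2.00×10⁻⁴ − 6.9×10⁻⁵ = 1.31×10⁻⁴ /K; ΔT = 17 K
ΔV = 1460 × 1.31×10⁻⁴ × 17 = 3.25 cm³

3.25 cm³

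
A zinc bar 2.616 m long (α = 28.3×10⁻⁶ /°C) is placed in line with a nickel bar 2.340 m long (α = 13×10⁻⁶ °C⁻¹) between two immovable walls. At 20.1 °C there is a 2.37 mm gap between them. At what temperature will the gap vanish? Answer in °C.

T = 42.8 °C

Gap closes when ΔL₁ + ΔL₂ = 2.37 mm = 2.37×10⁻³ m
(α₁L₁ + α₂L₂)ΔT = g
α₁L₁ + α₂L₂ = 28.3×10⁻⁶×2.616 + 13×10⁻⁶×2.340 = 1.044528×10⁻⁴ m/K
ΔT = 2.37×10⁻³ / 1.044528×10⁻⁴ = 22.690 K
T = 20.1 + 22.690 = 42.790 °C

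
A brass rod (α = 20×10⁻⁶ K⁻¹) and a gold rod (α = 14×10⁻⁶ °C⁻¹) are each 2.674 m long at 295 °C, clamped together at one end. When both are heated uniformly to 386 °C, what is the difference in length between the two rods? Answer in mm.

1.46 mm

ΔT = 91 K
brass: ΔL = 20×10⁻⁶ × 2.674 m × 91 = 4.8667×10⁻³ m = 4.8667 mm
gold: ΔL = 14×10⁻⁶ × 2.674 m × 91 = 3.4067×10⁻³ m = 3.4067 mm
difference = 4.8667 − 3.4067 = 1.4600 mm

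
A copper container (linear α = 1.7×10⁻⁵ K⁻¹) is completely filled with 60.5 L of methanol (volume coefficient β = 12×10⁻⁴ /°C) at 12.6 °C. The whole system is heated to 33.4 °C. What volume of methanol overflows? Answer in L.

The container also expands: β_container ≈ 3α = 5.1×10⁻⁵ /K
Net overflow = V₀(β_liq − 3α_cont)ΔT
β − 3α = 1.20×10⁻³ − 5.1×10⁻⁵ = 1.149×10⁻³ /K; ΔT = 20.8 K
ΔV = 60.5 × 1.149×10⁻³ × 20.8 = 1.45 L

1.45 L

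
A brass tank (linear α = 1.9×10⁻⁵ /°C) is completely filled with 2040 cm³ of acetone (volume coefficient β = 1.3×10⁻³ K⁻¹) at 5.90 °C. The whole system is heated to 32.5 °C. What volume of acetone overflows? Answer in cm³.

The tank also expands: β_container ≈ 3α = 5.7×10⁻⁵ /K
Net overflow = V₀(β_liq − 3α_cont)ΔT
β − 3α = 1.30×10⁻³ − 5.7×10⁻⁵ = 1.243×10⁻³ /K; ΔT = 26.60 K
ΔV = 2040 × 1.243×10⁻³ × 26.60 = 67.5 cm³

67.5 cm³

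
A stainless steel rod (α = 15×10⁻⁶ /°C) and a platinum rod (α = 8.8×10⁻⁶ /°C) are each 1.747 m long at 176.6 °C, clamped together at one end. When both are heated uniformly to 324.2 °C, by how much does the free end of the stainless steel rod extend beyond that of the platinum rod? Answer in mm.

1.60 mm

ΔT = 147.6 K
stainless steel: ΔL = 15×10⁻⁶ × 1.747 m × 147.6 = 3.8679×10⁻³ m = 3.8679 mm
platinum: ΔL = 8.8×10⁻⁶ × 1.747 m × 147.6 = 2.2691×10⁻³ m = 2.2691 mm
difference = 3.8679 − 2.2691 = 1.5988 mm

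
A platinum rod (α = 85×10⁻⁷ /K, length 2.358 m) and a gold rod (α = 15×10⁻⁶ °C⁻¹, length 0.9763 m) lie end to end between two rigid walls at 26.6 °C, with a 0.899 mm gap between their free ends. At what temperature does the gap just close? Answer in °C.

T = 52.5 °C

Gap closes when ΔL₁ + ΔL₂ = 0.899 mm = 8.99×10⁻⁴ m
(α₁L₁ + α₂L₂)ΔT = g
α₁L₁ + α₂L₂ = 85×10⁻⁷×2.358 + 15×10⁻⁶×0.9763 = 3.46875×10⁻⁵ m/K
ΔT = 8.99×10⁻⁴ / 3.46875×10⁻⁵ = 25.917 K
T = 26.6 + 25.917 = 52.517 °C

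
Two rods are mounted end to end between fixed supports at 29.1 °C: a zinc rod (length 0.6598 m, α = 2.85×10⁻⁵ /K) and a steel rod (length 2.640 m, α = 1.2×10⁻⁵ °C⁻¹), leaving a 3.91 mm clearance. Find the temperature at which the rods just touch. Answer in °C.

T = 107 °C

Gap closes when ΔL₁ + ΔL₂ = 3.91 mm = 3.91×10⁻³ m
(α₁L₁ + α₂L₂)ΔT = g
α₁L₁ + α₂L₂ = 2.85×10⁻⁵×0.6598 + 1.2×10⁻⁵×2.640 = 5.04843×10⁻⁵ m/K
ΔT = 3.91×10⁻³ / 5.04843×10⁻⁵ = 77.45 K
T = 29.1 + 77.45 = 106.55 °C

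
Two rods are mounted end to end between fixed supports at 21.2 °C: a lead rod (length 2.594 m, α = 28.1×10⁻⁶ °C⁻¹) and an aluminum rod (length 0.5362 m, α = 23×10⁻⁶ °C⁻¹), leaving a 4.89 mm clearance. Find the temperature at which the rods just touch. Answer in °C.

T = 78.6 °C

α₁L₁ = 7.28914×10⁻⁵ m/K, α₂L₂ = 1.23326×10⁻⁵ m/K → total 8.5224×10⁻⁵ m/K
ΔT = g/(α₁L₁+α₂L₂) = 4.89×10⁻³ / 8.5224×10⁻⁵ = 57.378 K
T = 21.2 + 57.378 = 78.578 °C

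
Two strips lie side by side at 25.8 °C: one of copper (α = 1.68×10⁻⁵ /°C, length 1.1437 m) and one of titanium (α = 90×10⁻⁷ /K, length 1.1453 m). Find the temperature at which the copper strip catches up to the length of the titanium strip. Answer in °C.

Equal length when α₁L₁ΔT − α₂L₂ΔT = L₂ − L₁ = 1.60×10⁻³ m
α₁L₁ = 1.921416×10⁻⁵, α₂L₂ = 1.03077×10⁻⁵ → Δ(αL) = 8.90646×10⁻⁶ m/K
ΔT = 1.60×10⁻³ / 8.90646×10⁻⁶ = 179.645 K, so T = 25.8 + 179.645 = 205.445 °C

T = 205.4 °C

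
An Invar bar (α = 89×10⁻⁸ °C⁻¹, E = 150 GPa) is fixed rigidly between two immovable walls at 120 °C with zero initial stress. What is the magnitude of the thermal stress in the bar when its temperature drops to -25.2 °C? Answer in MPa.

Fully constrained: the free strain ε = αΔT is blocked, so σ = Eε = EαΔT.
|ΔT| = 145.2 K
σ = 150×10⁹ × 89×10⁻⁸ × 145.2 = 1.94×10⁷ Pa

σ = 19.4 MPa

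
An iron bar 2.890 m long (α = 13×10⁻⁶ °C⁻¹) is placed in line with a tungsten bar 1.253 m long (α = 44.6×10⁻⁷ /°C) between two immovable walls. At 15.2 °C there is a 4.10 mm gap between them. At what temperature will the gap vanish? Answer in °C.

Gap closes when ΔL₁ + ΔL₂ = 4.10 mm = 4.10×10⁻³ m
(α₁L₁ + α₂L₂)ΔT = g
α₁L₁ + α₂L₂ = 13×10⁻⁶×2.890 + 44.6×10⁻⁷×1.253 = 4.315838×10⁻⁵ m/K
ΔT = 4.10×10⁻³ / 4.315838×10⁻⁵ = 95.00 K
T = 15.2 + 95.00 = 110.20 °C

T = 110 °C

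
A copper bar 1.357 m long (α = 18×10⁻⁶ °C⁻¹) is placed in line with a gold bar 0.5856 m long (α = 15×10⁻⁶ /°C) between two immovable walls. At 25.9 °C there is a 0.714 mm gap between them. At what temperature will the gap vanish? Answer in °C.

α₁L₁ = 2.4426×10⁻⁵ m/K, α₂L₂ = 8.784×10⁻⁶ m/K → total 3.321×10⁻⁵ m/K
ΔT = g/(α₁L₁+α₂L₂) = 7.14×10⁻⁴ / 3.321×10⁻⁵ = 21.500 K
T = 25.9 + 21.500 = 47.400 °C

T = 47.4 °C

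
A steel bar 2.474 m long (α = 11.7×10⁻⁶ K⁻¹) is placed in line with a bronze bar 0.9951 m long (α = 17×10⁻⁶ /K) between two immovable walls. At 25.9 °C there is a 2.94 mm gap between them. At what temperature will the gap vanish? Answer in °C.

α₁L₁ = 2.89458×10⁻⁵ m/K, α₂L₂ = 1.69167×10⁻⁵ m/K → total 4.58625×10⁻⁵ m/K
ΔT = g/(α₁L₁+α₂L₂) = 2.94×10⁻³ / 4.58625×10⁻⁵ = 64.105 K
T = 25.9 + 64.105 = 90.005 °C

T = 90.0 °C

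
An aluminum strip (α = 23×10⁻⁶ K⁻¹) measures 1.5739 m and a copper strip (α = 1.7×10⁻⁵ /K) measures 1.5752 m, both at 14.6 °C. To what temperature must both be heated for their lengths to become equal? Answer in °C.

L₁(1 + α₁ΔT) = L₂(1 + α₂ΔT) ⇒ ΔT = (L₂ − L₁)/(α₁L₁ − α₂L₂)
L₂ − L₁ = 1.5752 − 1.5739 = 1.30×10⁻³ m
α₁L₁ − α₂L₂ = 23×10⁻⁶×1.5739 − 1.7×10⁻⁵×1.5752 = 9.4213×10⁻⁶ m/K
ΔT = 1.30×10⁻³ / 9.4213×10⁻⁶ = 137.985 K
T = 14.6 + 137.985 = 152.585 °C

T = 152.6 °C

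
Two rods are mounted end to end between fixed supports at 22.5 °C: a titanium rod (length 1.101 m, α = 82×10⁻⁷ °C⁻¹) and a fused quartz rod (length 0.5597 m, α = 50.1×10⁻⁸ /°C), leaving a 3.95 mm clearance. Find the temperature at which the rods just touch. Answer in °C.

T = 447 °C

α₁L₁ = 9.0282×10⁻⁶ m/K, α₂L₂ = 2.804097×10⁻⁷ m/K → total 9.3086097×10⁻⁶ m/K
ΔT = g/(α₁L₁+α₂L₂) = 3.95×10⁻³ / 9.3086097×10⁻⁶ = 424.34 K
T = 22.5 + 424.34 = 446.84 °C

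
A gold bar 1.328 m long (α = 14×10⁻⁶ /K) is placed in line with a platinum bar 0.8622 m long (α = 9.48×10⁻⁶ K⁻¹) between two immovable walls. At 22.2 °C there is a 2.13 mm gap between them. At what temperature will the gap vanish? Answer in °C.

Gap closes when ΔL₁ + ΔL₂ = 2.13 mm = 2.13×10⁻³ m
(α₁L₁ + α₂L₂)ΔT = g
α₁L₁ + α₂L₂ = 14×10⁻⁶×1.328 + 9.48×10⁻⁶×0.8622 = 2.6765656×10⁻⁵ m/K
ΔT = 2.13×10⁻³ / 2.6765656×10⁻⁵ = 79.58 K
T = 22.2 + 79.58 = 101.78 °C

T = 102 °C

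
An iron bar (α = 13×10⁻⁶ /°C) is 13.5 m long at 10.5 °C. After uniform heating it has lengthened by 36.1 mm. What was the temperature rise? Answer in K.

ΔL = αL₀ΔT ⇒ ΔT = ΔL / (αL₀)
ΔT = 36.1×10⁻³ m / (13×10⁻⁶ × 13.5 m) = 205.70 K

ΔT = 206 K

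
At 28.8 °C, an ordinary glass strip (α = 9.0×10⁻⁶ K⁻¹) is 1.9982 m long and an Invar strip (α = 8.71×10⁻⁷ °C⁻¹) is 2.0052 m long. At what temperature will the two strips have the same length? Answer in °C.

T = 459.9 °C

L₁(1 + α₁ΔT) = L₂(1 + α₂ΔT) ⇒ ΔT = (L₂ − L₁)/(α₁L₁ − α₂L₂)
L₂ − L₁ = 2.0052 − 1.9982 = 7.00×10⁻³ m
α₁L₁ − α₂L₂ = 9.0×10⁻⁶×1.9982 − 8.71×10⁻⁷×2.0052 = 1.62372708×10⁻⁵ m/K
ΔT = 7.00×10⁻³ / 1.62372708×10⁻⁵ = 431.107 K
T = 28.8 + 431.107 = 459.907 °C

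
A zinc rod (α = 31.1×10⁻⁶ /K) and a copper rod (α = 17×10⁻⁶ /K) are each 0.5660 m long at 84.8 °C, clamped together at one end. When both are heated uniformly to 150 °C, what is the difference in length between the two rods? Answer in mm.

ΔT = 65.2 K
zinc: ΔL = 31.1×10⁻⁶ × 0.5660 m × 65.2 = 1.1477×10⁻³ m = 1.1477 mm
copper: ΔL = 17×10⁻⁶ × 0.5660 m × 65.2 = 6.2735×10⁻⁴ m = 0.62735 mm
difference = 1.1477 − 0.62735 = 0.52035 mm

0.520 mm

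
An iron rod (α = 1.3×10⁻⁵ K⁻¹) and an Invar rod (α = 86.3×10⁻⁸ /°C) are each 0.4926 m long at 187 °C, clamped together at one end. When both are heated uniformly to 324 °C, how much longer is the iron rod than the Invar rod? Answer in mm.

0.819 mm

ΔT = 137 K
iron: ΔL = 1.3×10⁻⁵ × 0.4926 m × 137 = 8.7732×10⁻⁴ m = 0.87732 mm
Invar: ΔL = 86.3×10⁻⁸ × 0.4926 m × 137 = 5.8241×10⁻⁵ m = 0.058241 mm
difference = 0.87732 − 0.058241 = 0.819079 mm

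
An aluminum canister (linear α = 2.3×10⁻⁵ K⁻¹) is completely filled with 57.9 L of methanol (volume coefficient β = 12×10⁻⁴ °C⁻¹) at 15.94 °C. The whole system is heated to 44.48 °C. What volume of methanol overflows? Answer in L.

The canister also expands: β_container ≈ 3α = 6.9×10⁻⁵ /K
Net overflow = V₀(β_liq − 3α_cont)ΔT
β − 3α = 1.20×10⁻³ − 6.9×10⁻⁵ = 1.131×10⁻³ /K; ΔT = 28.54 K
ΔV = 57.9 × 1.131×10⁻³ × 28.54 = 1.87 L

1.87 L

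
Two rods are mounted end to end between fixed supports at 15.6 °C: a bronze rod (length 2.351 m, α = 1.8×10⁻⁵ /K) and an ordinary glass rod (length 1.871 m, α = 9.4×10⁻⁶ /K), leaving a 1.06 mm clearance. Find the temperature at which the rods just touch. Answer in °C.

Gap closes when ΔL₁ + ΔL₂ = 1.06 mm = 1.06×10⁻³ m
(α₁L₁ + α₂L₂)ΔT = g
α₁L₁ + α₂L₂ = 1.8×10⁻⁵×2.351 + 9.4×10⁻⁶×1.871 = 5.99054×10⁻⁵ m/K
ΔT = 1.06×10⁻³ / 5.99054×10⁻⁵ = 17.695 K
T = 15.6 + 17.695 = 33.295 °C

T = 33.3 °C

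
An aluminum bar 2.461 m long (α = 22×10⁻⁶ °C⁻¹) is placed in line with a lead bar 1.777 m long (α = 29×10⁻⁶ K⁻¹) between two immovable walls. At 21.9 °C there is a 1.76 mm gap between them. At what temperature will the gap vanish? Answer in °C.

α₁L₁ = 5.4142×10⁻⁵ m/K, α₂L₂ = 5.1533×10⁻⁵ m/K → total 1.05675×10⁻⁴ m/K
ΔT = g/(α₁L₁+α₂L₂) = 1.76×10⁻³ / 1.05675×10⁻⁴ = 16.655 K
T = 21.9 + 16.655 = 38.555 °C

T = 38.6 °C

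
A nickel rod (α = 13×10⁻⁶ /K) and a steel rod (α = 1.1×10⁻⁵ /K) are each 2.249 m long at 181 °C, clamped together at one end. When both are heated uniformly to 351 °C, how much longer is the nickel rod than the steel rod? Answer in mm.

0.765 mm

ΔT = 170 K
nickel: ΔL = 13×10⁻⁶ × 2.249 m × 170 = 4.9703×10⁻³ m = 4.9703 mm
steel: ΔL = 1.1×10⁻⁵ × 2.249 m × 170 = 4.2056×10⁻³ m = 4.2056 mm
difference = 4.9703 − 4.2056 = 0.7647 mm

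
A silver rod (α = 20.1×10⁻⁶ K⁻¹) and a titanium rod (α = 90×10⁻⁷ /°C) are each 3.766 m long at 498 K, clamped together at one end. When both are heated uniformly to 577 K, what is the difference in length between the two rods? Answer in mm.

3.30 mm

ΔT = 79 K
silver: ΔL = 20.1×10⁻⁶ × 3.766 m × 79 = 5.9800×10⁻³ m = 5.9800 mm
titanium: ΔL = 90×10⁻⁷ × 3.766 m × 79 = 2.6776×10⁻³ m = 2.6776 mm
difference = 5.9800 − 2.6776 = 3.3024 mm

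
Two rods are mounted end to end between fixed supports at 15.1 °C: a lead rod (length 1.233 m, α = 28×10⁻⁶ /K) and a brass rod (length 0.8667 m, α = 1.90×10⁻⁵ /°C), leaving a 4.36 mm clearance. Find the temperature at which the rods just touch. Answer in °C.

α₁L₁ = 3.4524×10⁻⁵ m/K, α₂L₂ = 1.64673×10⁻⁵ m/K → total 5.09913×10⁻⁵ m/K
ΔT = g/(α₁L₁+α₂L₂) = 4.36×10⁻³ / 5.09913×10⁻⁵ = 85.50 K
T = 15.1 + 85.50 = 100.60 °C

T = 101 °C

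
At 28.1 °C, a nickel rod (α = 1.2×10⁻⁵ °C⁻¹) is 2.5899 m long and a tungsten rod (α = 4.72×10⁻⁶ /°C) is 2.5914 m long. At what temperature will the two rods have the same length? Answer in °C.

T = 107.7 °C

L₁(1 + α₁ΔT) = L₂(1 + α₂ΔT) ⇒ ΔT = (L₂ − L₁)/(α₁L₁ − α₂L₂)
L₂ − L₁ = 2.5914 − 2.5899 = 1.50×10⁻³ m
α₁L₁ − α₂L₂ = 1.2×10⁻⁵×2.5899 − 4.72×10⁻⁶×2.5914 = 1.8847392×10⁻⁵ m/K
ΔT = 1.50×10⁻³ / 1.8847392×10⁻⁵ = 79.587 K
T = 28.1 + 79.587 = 107.687 °C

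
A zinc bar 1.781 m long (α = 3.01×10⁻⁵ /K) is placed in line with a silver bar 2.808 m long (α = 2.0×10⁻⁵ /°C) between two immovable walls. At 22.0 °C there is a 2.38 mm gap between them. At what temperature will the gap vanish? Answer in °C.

α₁L₁ = 5.36081×10⁻⁵ m/K, α₂L₂ = 5.616×10⁻⁵ m/K → total 1.097681×10⁻⁴ m/K
ΔT = g/(α₁L₁+α₂L₂) = 2.38×10⁻³ / 1.097681×10⁻⁴ = 21.682 K
T = 22.0 + 21.682 = 43.682 °C

T = 43.7 °C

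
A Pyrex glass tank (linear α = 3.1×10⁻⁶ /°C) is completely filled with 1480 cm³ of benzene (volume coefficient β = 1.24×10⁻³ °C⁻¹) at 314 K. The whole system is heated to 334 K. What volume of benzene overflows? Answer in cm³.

The tank also expands: β_container ≈ 3α = 9.3×10⁻⁶ /K
Net overflow = V₀(β_liq − 3α_cont)ΔT
β − 3α = 1.24×10⁻³ − 9.3×10⁻⁶ = 1.2307×10⁻³ /K; ΔT = 20 K
ΔV = 1480 × 1.2307×10⁻³ × 20 = 36.4 cm³

36.4 cm³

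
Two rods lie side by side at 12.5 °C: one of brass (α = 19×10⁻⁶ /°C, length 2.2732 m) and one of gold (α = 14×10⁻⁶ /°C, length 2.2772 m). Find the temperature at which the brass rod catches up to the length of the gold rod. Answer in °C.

T = 366.2 °C

Equal length when α₁L₁ΔT − α₂L₂ΔT = L₂ − L₁ = 4.00×10⁻³ m
α₁L₁ = 4.31908×10⁻⁵, α₂L₂ = 3.18808×10⁻⁵ → Δ(αL) = 1.131×10⁻⁵ m/K
ΔT = 4.00×10⁻³ / 1.131×10⁻⁵ = 353.669 K, so T = 12.5 + 353.669 = 366.169 °C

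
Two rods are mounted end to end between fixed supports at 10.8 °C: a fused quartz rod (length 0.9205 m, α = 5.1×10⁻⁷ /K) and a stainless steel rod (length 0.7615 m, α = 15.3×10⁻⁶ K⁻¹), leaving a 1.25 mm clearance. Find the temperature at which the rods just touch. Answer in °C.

T = 114 °C

Gap closes when ΔL₁ + ΔL₂ = 1.25 mm = 1.25×10⁻³ m
(α₁L₁ + α₂L₂)ΔT = g
α₁L₁ + α₂L₂ = 5.1×10⁻⁷×0.9205 + 15.3×10⁻⁶×0.7615 = 1.2120405×10⁻⁵ m/K
ΔT = 1.25×10⁻³ / 1.2120405×10⁻⁵ = 103.13 K
T = 10.8 + 103.13 = 113.93 °C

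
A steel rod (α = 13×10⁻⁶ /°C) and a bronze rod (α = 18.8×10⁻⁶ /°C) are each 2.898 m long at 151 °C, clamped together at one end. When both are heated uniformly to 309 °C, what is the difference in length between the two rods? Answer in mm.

2.66 mm

ΔT = 158 K
steel: ΔL = 13×10⁻⁶ × 2.898 m × 158 = 5.9525×10⁻³ m = 5.9525 mm
bronze: ΔL = 18.8×10⁻⁶ × 2.898 m × 158 = 8.6082×10⁻³ m = 8.6082 mm
difference = 8.6082 − 5.9525 = 2.6557 mm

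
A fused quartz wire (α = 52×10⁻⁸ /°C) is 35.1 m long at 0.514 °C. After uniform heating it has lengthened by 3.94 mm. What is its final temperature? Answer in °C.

T = 216 °C

ΔL = αL₀ΔT ⇒ ΔT = ΔL / (αL₀)
ΔT = 3.94×10⁻³ m / (52×10⁻⁸ × 35.1 m) = 215.867 K
T = 0.514 + 215.867 = 216.381 °C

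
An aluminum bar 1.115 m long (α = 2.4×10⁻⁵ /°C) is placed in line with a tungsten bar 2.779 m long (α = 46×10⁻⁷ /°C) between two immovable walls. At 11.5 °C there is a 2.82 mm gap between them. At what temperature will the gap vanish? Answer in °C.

T = 82.8 °C

α₁L₁ = 2.676×10⁻⁵ m/K, α₂L₂ = 1.27834×10⁻⁵ m/K → total 3.95434×10⁻⁵ m/K
ΔT = g/(α₁L₁+α₂L₂) = 2.82×10⁻³ / 3.95434×10⁻⁵ = 71.314 K
T = 11.5 + 71.314 = 82.814 °C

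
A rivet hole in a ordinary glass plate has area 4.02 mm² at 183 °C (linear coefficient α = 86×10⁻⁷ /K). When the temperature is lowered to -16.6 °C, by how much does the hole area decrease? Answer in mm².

ΔA = 0.0138 mm²

Area coefficient ≈ 2α; |ΔT| = 199.6 K
ΔA = 2αA₀ΔT = 2(86×10⁻⁷)(4.02)(199.6) = 0.0138 mm²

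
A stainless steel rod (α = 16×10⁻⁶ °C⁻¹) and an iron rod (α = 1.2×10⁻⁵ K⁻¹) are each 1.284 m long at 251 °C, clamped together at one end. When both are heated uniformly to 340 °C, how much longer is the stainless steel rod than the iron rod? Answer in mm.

ΔT = 89 K
stainless steel: ΔL = 16×10⁻⁶ × 1.284 m × 89 = 1.8284×10⁻³ m = 1.8284 mm
iron: ΔL = 1.2×10⁻⁵ × 1.284 m × 89 = 1.3713×10⁻³ m = 1.3713 mm
difference = 1.8284 − 1.3713 = 0.4571 mm

0.457 mm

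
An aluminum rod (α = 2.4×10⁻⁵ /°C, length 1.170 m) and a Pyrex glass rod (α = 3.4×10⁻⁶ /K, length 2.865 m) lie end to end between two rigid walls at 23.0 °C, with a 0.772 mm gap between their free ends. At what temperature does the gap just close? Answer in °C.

α₁L₁ = 2.808×10⁻⁵ m/K, α₂L₂ = 9.741×10⁻⁶ m/K → total 3.7821×10⁻⁵ m/K
ΔT = g/(α₁L₁+α₂L₂) = 7.72×10⁻⁴ / 3.7821×10⁻⁵ = 20.412 K
T = 23.0 + 20.412 = 43.412 °C

T = 43.4 °C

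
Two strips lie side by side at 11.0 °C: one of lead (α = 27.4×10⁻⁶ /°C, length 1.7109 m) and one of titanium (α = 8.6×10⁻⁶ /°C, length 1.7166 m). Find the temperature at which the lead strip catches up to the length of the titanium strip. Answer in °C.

T = 188.5 °C

L₁(1 + α₁ΔT) = L₂(1 + α₂ΔT) ⇒ ΔT = (L₂ − L₁)/(α₁L₁ − α₂L₂)
L₂ − L₁ = 1.7166 − 1.7109 = 5.70×10⁻³ m
α₁L₁ − α₂L₂ = 27.4×10⁻⁶×1.7109 − 8.6×10⁻⁶×1.7166 = 3.21159×10⁻⁵ m/K
ΔT = 5.70×10⁻³ / 3.21159×10⁻⁵ = 177.482 K
T = 11.0 + 177.482 = 188.482 °C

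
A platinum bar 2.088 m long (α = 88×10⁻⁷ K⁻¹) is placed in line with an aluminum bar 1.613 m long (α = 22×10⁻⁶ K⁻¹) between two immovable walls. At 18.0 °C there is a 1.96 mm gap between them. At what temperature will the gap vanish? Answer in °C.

T = 54.4 °C

α₁L₁ = 1.83744×10⁻⁵ m/K, α₂L₂ = 3.5486×10⁻⁵ m/K → total 5.38604×10⁻⁵ m/K
ΔT = g/(α₁L₁+α₂L₂) = 1.96×10⁻³ / 5.38604×10⁻⁵ = 36.390 K
T = 18.0 + 36.390 = 54.390 °C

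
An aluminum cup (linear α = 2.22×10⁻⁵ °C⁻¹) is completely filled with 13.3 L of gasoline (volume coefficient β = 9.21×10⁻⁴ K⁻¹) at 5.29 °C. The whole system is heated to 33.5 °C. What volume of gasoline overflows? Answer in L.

The cup also expands: β_container ≈ 3α = 6.66×10⁻⁵ /K
Net overflow = V₀(β_liq − 3α_cont)ΔT
β − 3α = 9.21×10⁻⁴ − 6.66×10⁻⁵ = 8.544×10⁻⁴ /K; ΔT = 28.21 K
ΔV = 13.3 × 8.544×10⁻⁴ × 28.21 = 0.321 L

0.321 L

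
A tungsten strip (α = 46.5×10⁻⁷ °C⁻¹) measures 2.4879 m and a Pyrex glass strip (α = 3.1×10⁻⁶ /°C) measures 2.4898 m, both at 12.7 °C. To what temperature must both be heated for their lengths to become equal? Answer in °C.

T = 506.2 °C

Equal length when α₁L₁ΔT − α₂L₂ΔT = L₂ − L₁ = 1.90×10⁻³ m
α₁L₁ = 1.1568735×10⁻⁵, α₂L₂ = 7.71838×10⁻⁶ → Δ(αL) = 3.850355×10⁻⁶ m/K
ΔT = 1.90×10⁻³ / 3.850355×10⁻⁶ = 493.461 K, so T = 12.7 + 493.461 = 506.161 °C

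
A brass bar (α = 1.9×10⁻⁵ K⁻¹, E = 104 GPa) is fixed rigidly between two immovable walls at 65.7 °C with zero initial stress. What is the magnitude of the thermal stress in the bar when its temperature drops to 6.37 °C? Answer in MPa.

Fully constrained: the free strain ε = αΔT is blocked, so σ = Eε = EαΔT.
|ΔT| = 59.33 K
σ = 104×10⁹ × 1.9×10⁻⁵ × 59.33 = 1.17×10⁸ Pa

σ = 117 MPa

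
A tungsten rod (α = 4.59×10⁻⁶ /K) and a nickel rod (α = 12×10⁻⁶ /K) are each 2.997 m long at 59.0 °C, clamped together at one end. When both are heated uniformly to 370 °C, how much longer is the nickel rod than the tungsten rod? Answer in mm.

6.91 mm

ΔT = 311.0 K
tungsten: ΔL = 4.59×10⁻⁶ × 2.997 m × 311.0 = 4.2782×10⁻³ m = 4.2782 mm
nickel: ΔL = 12×10⁻⁶ × 2.997 m × 311.0 = 1.1185×10⁻² m = 11.185 mm
difference = 11.185 − 4.2782 = 6.9068 mm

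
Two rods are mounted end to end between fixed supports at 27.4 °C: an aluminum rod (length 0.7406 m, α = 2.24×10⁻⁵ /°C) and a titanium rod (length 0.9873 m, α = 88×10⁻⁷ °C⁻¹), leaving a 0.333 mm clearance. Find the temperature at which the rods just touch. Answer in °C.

T = 40.6 °C

Gap closes when ΔL₁ + ΔL₂ = 0.333 mm = 3.33×10⁻⁴ m
(α₁L₁ + α₂L₂)ΔT = g
α₁L₁ + α₂L₂ = 2.24×10⁻⁵×0.7406 + 88×10⁻⁷×0.9873 = 2.527768×10⁻⁵ m/K
ΔT = 3.33×10⁻⁴ / 2.527768×10⁻⁵ = 13.174 K
T = 27.4 + 13.174 = 40.574 °C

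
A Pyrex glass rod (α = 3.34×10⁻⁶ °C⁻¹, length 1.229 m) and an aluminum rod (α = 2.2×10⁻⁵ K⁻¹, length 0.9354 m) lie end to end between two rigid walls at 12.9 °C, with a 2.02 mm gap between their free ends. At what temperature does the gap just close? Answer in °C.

T = 94.7 °C

Gap closes when ΔL₁ + ΔL₂ = 2.02 mm = 2.02×10⁻³ m
(α₁L₁ + α₂L₂)ΔT = g
α₁L₁ + α₂L₂ = 3.34×10⁻⁶×1.229 + 2.2×10⁻⁵×0.9354 = 2.468366×10⁻⁵ m/K
ΔT = 2.02×10⁻³ / 2.468366×10⁻⁵ = 81.836 K
T = 12.9 + 81.836 = 94.736 °C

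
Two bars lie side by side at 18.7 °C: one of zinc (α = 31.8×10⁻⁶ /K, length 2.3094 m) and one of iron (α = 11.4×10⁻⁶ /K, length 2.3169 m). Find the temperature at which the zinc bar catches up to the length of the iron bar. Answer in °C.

L₁(1 + α₁ΔT) = L₂(1 + α₂ΔT) ⇒ ΔT = (L₂ − L₁)/(α₁L₁ − α₂L₂)
L₂ − L₁ = 2.3169 − 2.3094 = 7.50×10⁻³ m
α₁L₁ − α₂L₂ = 31.8×10⁻⁶×2.3094 − 11.4×10⁻⁶×2.3169 = 4.702626×10⁻⁵ m/K
ΔT = 7.50×10⁻³ / 4.702626×10⁻⁵ = 159.485 K
T = 18.7 + 159.485 = 178.185 °C

T = 178.2 °C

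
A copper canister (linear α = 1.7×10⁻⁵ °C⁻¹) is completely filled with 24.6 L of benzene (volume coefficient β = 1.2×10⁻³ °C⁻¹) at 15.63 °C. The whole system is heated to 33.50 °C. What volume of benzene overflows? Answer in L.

The canister also expands: β_container ≈ 3α = 5.1×10⁻⁵ /K
Net overflow = V₀(β_liq − 3α_cont)ΔT
β − 3α = 1.20×10⁻³ − 5.1×10⁻⁵ = 1.149×10⁻³ /K; ΔT = 17.87 K
ΔV = 24.6 × 1.149×10⁻³ × 17.87 = 0.505 L

0.505 L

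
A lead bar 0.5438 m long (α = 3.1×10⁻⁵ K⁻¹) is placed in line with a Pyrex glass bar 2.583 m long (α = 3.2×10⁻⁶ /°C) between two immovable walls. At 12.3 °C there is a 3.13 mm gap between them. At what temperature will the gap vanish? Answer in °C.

α₁L₁ = 1.68578×10⁻⁵ m/K, α₂L₂ = 8.2656×10⁻⁶ m/K → total 2.51234×10⁻⁵ m/K
ΔT = g/(α₁L₁+α₂L₂) = 3.13×10⁻³ / 2.51234×10⁻⁵ = 124.59 K
T = 12.3 + 124.59 = 136.89 °C

T = 137 °C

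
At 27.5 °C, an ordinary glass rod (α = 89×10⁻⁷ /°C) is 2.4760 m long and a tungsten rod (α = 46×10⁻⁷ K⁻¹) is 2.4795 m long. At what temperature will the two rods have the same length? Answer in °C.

Equal length when α₁L₁ΔT − α₂L₂ΔT = L₂ − L₁ = 3.50×10⁻³ m
α₁L₁ = 2.20364×10⁻⁵, α₂L₂ = 1.14057×10⁻⁵ → Δ(αL) = 1.06307×10⁻⁵ m/K
ΔT = 3.50×10⁻³ / 1.06307×10⁻⁵ = 329.235 K, so T = 27.5 + 329.235 = 356.735 °C

T = 356.7 °C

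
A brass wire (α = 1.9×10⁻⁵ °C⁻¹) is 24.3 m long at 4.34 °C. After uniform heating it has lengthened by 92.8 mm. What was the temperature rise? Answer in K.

ΔT = 201 K

ΔL = αL₀ΔT ⇒ ΔT = ΔL / (αL₀)
ΔT = 92.8×10⁻³ m / (1.9×10⁻⁵ × 24.3 m) = 201.00 K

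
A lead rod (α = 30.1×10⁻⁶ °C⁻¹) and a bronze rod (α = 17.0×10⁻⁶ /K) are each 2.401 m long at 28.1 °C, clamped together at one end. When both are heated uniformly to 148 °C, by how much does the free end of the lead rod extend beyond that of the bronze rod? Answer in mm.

3.77 mm

ΔT = 119.9 K
lead: ΔL = 30.1×10⁻⁶ × 2.401 m × 119.9 = 8.6652×10⁻³ m = 8.6652 mm
bronze: ΔL = 17.0×10⁻⁶ × 2.401 m × 119.9 = 4.8940×10⁻³ m = 4.8940 mm
difference = 8.6652 − 4.8940 = 3.7712 mm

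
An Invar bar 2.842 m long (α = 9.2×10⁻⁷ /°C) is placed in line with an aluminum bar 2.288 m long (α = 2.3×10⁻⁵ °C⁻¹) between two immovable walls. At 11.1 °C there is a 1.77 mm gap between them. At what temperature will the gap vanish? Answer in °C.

Gap closes when ΔL₁ + ΔL₂ = 1.77 mm = 1.77×10⁻³ m
(α₁L₁ + α₂L₂)ΔT = g
α₁L₁ + α₂L₂ = 9.2×10⁻⁷×2.842 + 2.3×10⁻⁵×2.288 = 5.523864×10⁻⁵ m/K
ΔT = 1.77×10⁻³ / 5.523864×10⁻⁵ = 32.043 K
T = 11.1 + 32.043 = 43.143 °C

T = 43.1 °C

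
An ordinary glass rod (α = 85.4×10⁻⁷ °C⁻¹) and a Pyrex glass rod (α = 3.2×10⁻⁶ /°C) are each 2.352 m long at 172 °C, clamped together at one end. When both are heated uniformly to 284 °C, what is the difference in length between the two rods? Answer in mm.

1.41 mm

ΔT = 112 K
ordinary glass: ΔL = 85.4×10⁻⁷ × 2.352 m × 112 = 2.2496×10⁻³ m = 2.2496 mm
Pyrex glass: ΔL = 3.2×10⁻⁶ × 2.352 m × 112 = 8.4296×10⁻⁴ m = 0.84296 mm
difference = 2.2496 − 0.84296 = 1.40664 mm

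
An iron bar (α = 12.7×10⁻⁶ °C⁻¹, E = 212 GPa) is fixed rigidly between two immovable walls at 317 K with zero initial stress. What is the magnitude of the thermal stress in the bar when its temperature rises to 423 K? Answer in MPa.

Fully constrained: the free strain ε = αΔT is blocked, so σ = Eε = EαΔT.
|ΔT| = 106 K
σ = 212×10⁹ × 12.7×10⁻⁶ × 106 = 2.85×10⁸ Pa

σ = 285 MPa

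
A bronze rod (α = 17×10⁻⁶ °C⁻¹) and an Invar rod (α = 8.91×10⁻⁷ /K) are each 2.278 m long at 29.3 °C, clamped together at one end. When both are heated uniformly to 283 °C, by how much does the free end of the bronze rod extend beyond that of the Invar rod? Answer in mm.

9.31 mm

ΔT = 253.7 K
bronze: ΔL = 17×10⁻⁶ × 2.278 m × 253.7 = 9.8248×10⁻³ m = 9.8248 mm
Invar: ΔL = 8.91×10⁻⁷ × 2.278 m × 253.7 = 5.1493×10⁻⁴ m = 0.51493 mm
difference = 9.8248 − 0.51493 = 9.30987 mm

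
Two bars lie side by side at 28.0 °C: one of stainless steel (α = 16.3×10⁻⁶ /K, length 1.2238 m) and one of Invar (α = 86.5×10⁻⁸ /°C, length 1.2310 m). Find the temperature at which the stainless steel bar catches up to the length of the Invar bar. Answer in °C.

Equal length when α₁L₁ΔT − α₂L₂ΔT = L₂ − L₁ = 7.20×10⁻³ m
α₁L₁ = 1.994794×10⁻⁵, α₂L₂ = 1.064815×10⁻⁶ → Δ(αL) = 1.8883125×10⁻⁵ m/K
ΔT = 7.20×10⁻³ / 1.8883125×10⁻⁵ = 381.293 K, so T = 28.0 + 381.293 = 409.293 °C

T = 409.3 °C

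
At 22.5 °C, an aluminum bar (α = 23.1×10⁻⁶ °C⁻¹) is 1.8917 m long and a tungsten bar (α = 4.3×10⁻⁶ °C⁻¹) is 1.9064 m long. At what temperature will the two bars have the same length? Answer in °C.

Equal length when α₁L₁ΔT − α₂L₂ΔT = L₂ − L₁ = 1.47×10⁻² m
α₁L₁ = 4.369827×10⁻⁵, α₂L₂ = 8.19752×10⁻⁶ → Δ(αL) = 3.550075×10⁻⁵ m/K
ΔT = 1.47×10⁻² / 3.550075×10⁻⁵ = 414.076 K, so T = 22.5 + 414.076 = 436.576 °C

T = 436.6 °C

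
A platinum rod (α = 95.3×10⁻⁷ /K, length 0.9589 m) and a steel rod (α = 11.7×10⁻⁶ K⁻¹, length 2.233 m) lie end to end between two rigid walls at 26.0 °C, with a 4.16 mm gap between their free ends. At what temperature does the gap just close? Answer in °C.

T = 144 °C

Gap closes when ΔL₁ + ΔL₂ = 4.16 mm = 4.16×10⁻³ m
(α₁L₁ + α₂L₂)ΔT = g
α₁L₁ + α₂L₂ = 95.3×10⁻⁷×0.9589 + 11.7×10⁻⁶×2.233 = 3.5264417×10⁻⁵ m/K
ΔT = 4.16×10⁻³ / 3.5264417×10⁻⁵ = 117.97 K
T = 26.0 + 117.97 = 143.97 °C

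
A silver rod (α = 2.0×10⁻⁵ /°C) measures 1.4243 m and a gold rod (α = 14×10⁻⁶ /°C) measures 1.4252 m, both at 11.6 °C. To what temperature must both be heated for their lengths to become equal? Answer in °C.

Equal length when α₁L₁ΔT − α₂L₂ΔT = L₂ − L₁ = 9.00×10⁻⁴ m
α₁L₁ = 2.8486×10⁻⁵, α₂L₂ = 1.99528×10⁻⁵ → Δ(αL) = 8.5332×10⁻⁶ m/K
ΔT = 9.00×10⁻⁴ / 8.5332×10⁻⁶ = 105.470 K, so T = 11.6 + 105.470 = 117.070 °C

T = 117.1 °C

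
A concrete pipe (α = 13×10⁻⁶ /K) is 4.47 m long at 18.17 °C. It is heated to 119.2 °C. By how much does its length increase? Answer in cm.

|ΔT| = |119.2 − 18.17| = 101.03 K
ΔL = αL₀ΔT = (13×10⁻⁶)(4.47)(101.03) = 5.87×10⁻³ m

ΔL = 0.587 cm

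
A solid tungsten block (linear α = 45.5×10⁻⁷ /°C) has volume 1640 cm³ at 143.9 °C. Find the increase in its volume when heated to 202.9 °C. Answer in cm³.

Isotropic solid: β ≈ 3α = 1.4×10⁻⁵ /K; ΔT = 59.0 K
ΔV = 3αV₀ΔT = 3(45.5×10⁻⁷)(1640)(59.0) = 1.32 cm³

ΔV = 1.32 cm³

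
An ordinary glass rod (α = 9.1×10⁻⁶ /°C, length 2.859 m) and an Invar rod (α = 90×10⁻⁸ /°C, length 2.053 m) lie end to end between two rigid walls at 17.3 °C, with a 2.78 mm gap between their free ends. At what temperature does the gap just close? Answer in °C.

α₁L₁ = 2.60169×10⁻⁵ m/K, α₂L₂ = 1.8477×10⁻⁶ m/K → total 2.78646×10⁻⁵ m/K
ΔT = g/(α₁L₁+α₂L₂) = 2.78×10⁻³ / 2.78646×10⁻⁵ = 99.77 K
T = 17.3 + 99.77 = 117.07 °C

T = 117 °C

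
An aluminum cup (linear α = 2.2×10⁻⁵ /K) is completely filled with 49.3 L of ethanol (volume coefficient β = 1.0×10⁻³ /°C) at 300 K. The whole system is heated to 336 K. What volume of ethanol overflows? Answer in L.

1.66 L

The cup also expands: β_container ≈ 3α = 6.6×10⁻⁵ /K
Net overflow = V₀(β_liq − 3α_cont)ΔT
β − 3α = 1.00×10⁻³ − 6.6×10⁻⁵ = 9.34×10⁻⁴ /K; ΔT = 36 K
ΔV = 49.3 × 9.34×10⁻⁴ × 36 = 1.66 L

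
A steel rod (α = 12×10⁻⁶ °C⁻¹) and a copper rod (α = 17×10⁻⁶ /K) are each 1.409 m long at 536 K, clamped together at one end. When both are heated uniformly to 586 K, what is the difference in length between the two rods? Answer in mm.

0.352 mm

ΔT = 50 K
steel: ΔL = 12×10⁻⁶ × 1.409 m × 50 = 8.4540×10⁻⁴ m = 0.84540 mm
copper: ΔL = 17×10⁻⁶ × 1.409 m × 50 = 1.1976×10⁻³ m = 1.1976 mm
difference = 1.1976 − 0.84540 = 0.3522 mm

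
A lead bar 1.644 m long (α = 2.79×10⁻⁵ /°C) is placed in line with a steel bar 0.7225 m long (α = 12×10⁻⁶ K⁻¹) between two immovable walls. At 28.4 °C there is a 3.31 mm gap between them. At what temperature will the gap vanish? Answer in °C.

T = 89.1 °C

Gap closes when ΔL₁ + ΔL₂ = 3.31 mm = 3.31×10⁻³ m
(α₁L₁ + α₂L₂)ΔT = g
α₁L₁ + α₂L₂ = 2.79×10⁻⁵×1.644 + 12×10⁻⁶×0.7225 = 5.45376×10⁻⁵ m/K
ΔT = 3.31×10⁻³ / 5.45376×10⁻⁵ = 60.692 K
T = 28.4 + 60.692 = 89.092 °C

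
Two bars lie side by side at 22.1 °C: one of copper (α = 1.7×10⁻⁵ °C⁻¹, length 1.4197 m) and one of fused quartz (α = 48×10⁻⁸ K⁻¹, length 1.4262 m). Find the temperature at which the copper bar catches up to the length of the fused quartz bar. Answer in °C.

T = 299.3 °C

Equal length when α₁L₁ΔT − α₂L₂ΔT = L₂ − L₁ = 6.50×10⁻³ m
α₁L₁ = 2.41349×10⁻⁵, α₂L₂ = 6.84576×10⁻⁷ → Δ(αL) = 2.3450324×10⁻⁵ m/K
ΔT = 6.50×10⁻³ / 2.3450324×10⁻⁵ = 277.182 K, so T = 22.1 + 277.182 = 299.282 °C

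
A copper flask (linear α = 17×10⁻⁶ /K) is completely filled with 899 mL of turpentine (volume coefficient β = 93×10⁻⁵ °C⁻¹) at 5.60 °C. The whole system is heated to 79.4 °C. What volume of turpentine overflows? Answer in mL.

The flask also expands: β_container ≈ 3α = 5.1×10⁻⁵ /K
Net overflow = V₀(β_liq − 3α_cont)ΔT
β − 3α = 9.30×10⁻⁴ − 5.1×10⁻⁵ = 8.79×10⁻⁴ /K; ΔT = 73.80 K
ΔV = 899 × 8.79×10⁻⁴ × 73.80 = 58.3 mL

58.3 mL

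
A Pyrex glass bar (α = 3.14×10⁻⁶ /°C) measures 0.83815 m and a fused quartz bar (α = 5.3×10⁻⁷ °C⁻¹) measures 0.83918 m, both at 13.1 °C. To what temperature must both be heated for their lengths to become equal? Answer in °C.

Equal length when α₁L₁ΔT − α₂L₂ΔT = L₂ − L₁ = 1.03×10⁻³ m
α₁L₁ = 2.631791×10⁻⁶, α₂L₂ = 4.447654×10⁻⁷ → Δ(αL) = 2.1870256×10⁻⁶ m/K
ΔT = 1.03×10⁻³ / 2.1870256×10⁻⁶ = 470.959 K, so T = 13.1 + 470.959 = 484.059 °C

T = 484.1 °C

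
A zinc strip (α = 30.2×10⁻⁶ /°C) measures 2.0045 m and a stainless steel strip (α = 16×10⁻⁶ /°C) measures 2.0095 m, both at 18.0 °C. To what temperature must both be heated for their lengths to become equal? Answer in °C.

L₁(1 + α₁ΔT) = L₂(1 + α₂ΔT) ⇒ ΔT = (L₂ − L₁)/(α₁L₁ − α₂L₂)
L₂ − L₁ = 2.0095 − 2.0045 = 5.00×10⁻³ m
α₁L₁ − α₂L₂ = 30.2×10⁻⁶×2.0045 − 16×10⁻⁶×2.0095 = 2.83839×10⁻⁵ m/K
ΔT = 5.00×10⁻³ / 2.83839×10⁻⁵ = 176.156 K
T = 18.0 + 176.156 = 194.156 °C

T = 194.2 °C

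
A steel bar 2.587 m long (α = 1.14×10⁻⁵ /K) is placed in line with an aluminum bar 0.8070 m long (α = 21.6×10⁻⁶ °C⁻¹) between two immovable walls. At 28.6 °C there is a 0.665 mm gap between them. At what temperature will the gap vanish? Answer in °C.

T = 42.8 °C

α₁L₁ = 2.94918×10⁻⁵ m/K, α₂L₂ = 1.74312×10⁻⁵ m/K → total 4.6923×10⁻⁵ m/K
ΔT = g/(α₁L₁+α₂L₂) = 6.65×10⁻⁴ / 4.6923×10⁻⁵ = 14.172 K
T = 28.6 + 14.172 = 42.772 °C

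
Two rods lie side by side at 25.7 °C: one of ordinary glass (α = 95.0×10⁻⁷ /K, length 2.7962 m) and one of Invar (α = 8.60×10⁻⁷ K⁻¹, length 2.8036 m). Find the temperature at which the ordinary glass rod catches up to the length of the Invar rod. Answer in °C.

T = 332.1 °C

L₁(1 + α₁ΔT) = L₂(1 + α₂ΔT) ⇒ ΔT = (L₂ − L₁)/(α₁L₁ − α₂L₂)
L₂ − L₁ = 2.8036 − 2.7962 = 7.40×10⁻³ m
α₁L₁ − α₂L₂ = 95.0×10⁻⁷×2.7962 − 8.60×10⁻⁷×2.8036 = 2.4152804×10⁻⁵ m/K
ΔT = 7.40×10⁻³ / 2.4152804×10⁻⁵ = 306.383 K
T = 25.7 + 306.383 = 332.083 °C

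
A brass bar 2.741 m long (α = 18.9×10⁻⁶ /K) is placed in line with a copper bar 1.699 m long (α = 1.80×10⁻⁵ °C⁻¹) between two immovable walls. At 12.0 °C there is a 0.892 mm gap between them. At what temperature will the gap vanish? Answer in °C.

α₁L₁ = 5.18049×10⁻⁵ m/K, α₂L₂ = 3.0582×10⁻⁵ m/K → total 8.23869×10⁻⁵ m/K
ΔT = g/(α₁L₁+α₂L₂) = 8.92×10⁻⁴ / 8.23869×10⁻⁵ = 10.827 K
T = 12.0 + 10.827 = 22.827 °C

T = 22.8 °C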